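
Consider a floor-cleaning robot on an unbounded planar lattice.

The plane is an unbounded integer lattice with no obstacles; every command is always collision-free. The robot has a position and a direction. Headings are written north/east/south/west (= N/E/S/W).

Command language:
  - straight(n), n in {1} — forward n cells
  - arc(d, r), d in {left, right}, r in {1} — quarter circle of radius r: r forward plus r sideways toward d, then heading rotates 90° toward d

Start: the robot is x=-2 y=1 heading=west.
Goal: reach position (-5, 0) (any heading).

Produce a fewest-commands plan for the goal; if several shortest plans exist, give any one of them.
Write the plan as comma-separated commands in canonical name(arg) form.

begin: x=-2 y=1 heading=west
1. straight(1) → x=-3 y=1 heading=west
2. straight(1) → x=-4 y=1 heading=west
3. arc(left, 1) → x=-5 y=0 heading=south
nothing shorter than 3 reaches the goal.

straight(1), straight(1), arc(left, 1)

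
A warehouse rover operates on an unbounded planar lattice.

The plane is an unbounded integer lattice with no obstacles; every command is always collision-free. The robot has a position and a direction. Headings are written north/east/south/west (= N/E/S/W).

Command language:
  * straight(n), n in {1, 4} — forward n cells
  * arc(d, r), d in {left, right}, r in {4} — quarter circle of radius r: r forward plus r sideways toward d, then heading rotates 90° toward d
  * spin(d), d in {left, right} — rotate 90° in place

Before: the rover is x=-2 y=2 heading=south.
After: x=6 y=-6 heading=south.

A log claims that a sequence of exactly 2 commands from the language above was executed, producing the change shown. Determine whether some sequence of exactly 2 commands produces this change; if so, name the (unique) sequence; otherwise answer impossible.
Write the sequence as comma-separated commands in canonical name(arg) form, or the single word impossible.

key: running arc(right, 4) before arc(left, 4) would end elsewhere — order is forced
t0: x=-2 y=2 heading=south
step 1 (arc(left, 4)): x=2 y=-2 heading=east
step 2 (arc(right, 4)): x=6 y=-6 heading=south
no other 2-command option fits: unique.

arc(left, 4), arc(right, 4)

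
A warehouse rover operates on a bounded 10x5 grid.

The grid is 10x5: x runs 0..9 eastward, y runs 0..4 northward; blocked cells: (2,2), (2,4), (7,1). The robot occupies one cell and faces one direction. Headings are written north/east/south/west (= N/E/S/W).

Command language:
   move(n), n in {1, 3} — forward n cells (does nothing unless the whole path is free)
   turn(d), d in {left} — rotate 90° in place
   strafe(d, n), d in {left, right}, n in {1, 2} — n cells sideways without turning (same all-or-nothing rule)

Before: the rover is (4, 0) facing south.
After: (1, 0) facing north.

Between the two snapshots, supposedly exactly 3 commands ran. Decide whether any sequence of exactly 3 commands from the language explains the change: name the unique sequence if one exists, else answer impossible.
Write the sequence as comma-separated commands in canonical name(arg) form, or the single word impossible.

no 3-step route produces this change.

impossible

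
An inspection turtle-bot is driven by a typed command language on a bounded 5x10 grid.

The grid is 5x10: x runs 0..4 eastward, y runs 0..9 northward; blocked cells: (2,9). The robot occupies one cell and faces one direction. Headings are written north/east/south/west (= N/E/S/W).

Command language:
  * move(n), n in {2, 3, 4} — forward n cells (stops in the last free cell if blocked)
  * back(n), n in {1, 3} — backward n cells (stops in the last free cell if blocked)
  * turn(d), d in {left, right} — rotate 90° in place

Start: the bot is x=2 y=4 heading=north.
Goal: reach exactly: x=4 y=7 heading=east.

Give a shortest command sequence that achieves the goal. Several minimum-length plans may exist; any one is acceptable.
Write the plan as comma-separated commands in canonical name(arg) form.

start: x=2 y=4 heading=north
step 1 (move(3)): x=2 y=7 heading=north
step 2 (turn(right)): x=2 y=7 heading=east
step 3 (move(3)): x=4 y=7 heading=east
no 2-step plan works, so 3 is optimal.

move(3), turn(right), move(3)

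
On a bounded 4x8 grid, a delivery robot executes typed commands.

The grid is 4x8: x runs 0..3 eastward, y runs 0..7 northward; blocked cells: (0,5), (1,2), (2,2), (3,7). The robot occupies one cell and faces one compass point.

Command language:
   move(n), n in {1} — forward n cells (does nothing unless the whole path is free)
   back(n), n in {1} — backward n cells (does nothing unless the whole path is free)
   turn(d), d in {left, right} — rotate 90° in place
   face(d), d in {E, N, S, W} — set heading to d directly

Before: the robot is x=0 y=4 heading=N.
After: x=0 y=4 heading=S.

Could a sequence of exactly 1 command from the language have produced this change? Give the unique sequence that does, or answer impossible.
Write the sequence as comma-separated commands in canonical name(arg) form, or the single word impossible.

face(S)

key: parked at (0,4) the whole time — nothing moves the robot
initial: x=0 y=4 heading=N
t=1 face(S) ⇒ x=0 y=4 heading=S
uniquely the one of 8 1-step routes that fits.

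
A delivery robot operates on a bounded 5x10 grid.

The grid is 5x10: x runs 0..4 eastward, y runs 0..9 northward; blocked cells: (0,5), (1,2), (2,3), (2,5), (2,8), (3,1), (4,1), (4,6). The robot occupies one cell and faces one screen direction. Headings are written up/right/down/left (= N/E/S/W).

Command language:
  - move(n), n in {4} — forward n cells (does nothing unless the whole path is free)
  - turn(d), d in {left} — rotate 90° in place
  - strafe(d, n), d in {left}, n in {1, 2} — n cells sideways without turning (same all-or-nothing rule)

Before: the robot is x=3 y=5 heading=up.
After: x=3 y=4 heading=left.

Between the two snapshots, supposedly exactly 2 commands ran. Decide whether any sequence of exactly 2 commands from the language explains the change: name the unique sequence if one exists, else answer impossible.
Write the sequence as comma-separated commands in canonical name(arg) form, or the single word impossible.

key: running strafe(left, 1) before turn(left) would end elsewhere — order is forced
initial: x=3 y=5 heading=up
step 1 (turn(left)): x=3 y=5 heading=left
step 2 (strafe(left, 1)): x=3 y=4 heading=left
no other 2-command option fits: unique.

turn(left), strafe(left, 1)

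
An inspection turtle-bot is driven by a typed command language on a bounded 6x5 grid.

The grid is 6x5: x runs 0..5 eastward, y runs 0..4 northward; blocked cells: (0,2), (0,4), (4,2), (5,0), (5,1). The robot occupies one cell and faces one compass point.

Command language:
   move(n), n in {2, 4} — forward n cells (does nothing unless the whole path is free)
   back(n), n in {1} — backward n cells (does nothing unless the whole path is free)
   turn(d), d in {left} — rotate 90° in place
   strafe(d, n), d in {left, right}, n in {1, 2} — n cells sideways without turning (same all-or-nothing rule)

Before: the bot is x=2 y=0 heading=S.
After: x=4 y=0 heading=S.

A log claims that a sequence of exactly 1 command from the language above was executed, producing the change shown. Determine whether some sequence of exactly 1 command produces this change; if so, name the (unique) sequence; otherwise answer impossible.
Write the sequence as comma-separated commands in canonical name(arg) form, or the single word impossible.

strafe(left, 2)

key: still facing S — the one step turns nothing
begin: x=2 y=0 heading=S
1. strafe(left, 2) → x=4 y=0 heading=S
uniquely the one of 8 1-step routes that fits.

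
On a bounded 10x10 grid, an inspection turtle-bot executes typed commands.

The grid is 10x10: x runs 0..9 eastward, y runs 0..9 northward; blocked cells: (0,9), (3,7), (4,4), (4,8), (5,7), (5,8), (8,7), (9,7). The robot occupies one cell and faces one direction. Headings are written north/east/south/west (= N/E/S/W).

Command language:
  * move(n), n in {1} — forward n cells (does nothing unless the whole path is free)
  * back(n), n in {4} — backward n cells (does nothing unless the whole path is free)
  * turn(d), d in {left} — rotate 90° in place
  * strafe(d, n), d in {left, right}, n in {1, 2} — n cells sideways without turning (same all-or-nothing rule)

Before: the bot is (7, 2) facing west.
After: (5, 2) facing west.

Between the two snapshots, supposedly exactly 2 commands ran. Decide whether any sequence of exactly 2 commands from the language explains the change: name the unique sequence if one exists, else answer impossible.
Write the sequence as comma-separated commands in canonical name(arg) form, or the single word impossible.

key: still facing W at the end — nothing in the sequence rotates
start: (7, 2) facing west
[1] after move(1): (6, 2) facing west
[2] after move(1): (5, 2) facing west
uniquely the one of 49 2-step routes that fits.

move(1), move(1)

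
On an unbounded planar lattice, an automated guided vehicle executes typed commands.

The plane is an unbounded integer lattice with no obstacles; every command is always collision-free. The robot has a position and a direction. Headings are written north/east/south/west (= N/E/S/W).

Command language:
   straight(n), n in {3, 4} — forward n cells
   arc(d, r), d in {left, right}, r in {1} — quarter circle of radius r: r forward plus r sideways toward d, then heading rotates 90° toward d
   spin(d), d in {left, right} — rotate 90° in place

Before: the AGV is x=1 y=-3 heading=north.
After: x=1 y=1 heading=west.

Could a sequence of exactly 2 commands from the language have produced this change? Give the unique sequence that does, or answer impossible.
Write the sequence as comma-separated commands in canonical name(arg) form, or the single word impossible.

straight(4), spin(left)

key: running spin(left) before straight(4) would end elsewhere — order is forced
start: x=1 y=-3 heading=north
1. straight(4) → x=1 y=1 heading=north
2. spin(left) → x=1 y=1 heading=west
no rival 2-sequence matches.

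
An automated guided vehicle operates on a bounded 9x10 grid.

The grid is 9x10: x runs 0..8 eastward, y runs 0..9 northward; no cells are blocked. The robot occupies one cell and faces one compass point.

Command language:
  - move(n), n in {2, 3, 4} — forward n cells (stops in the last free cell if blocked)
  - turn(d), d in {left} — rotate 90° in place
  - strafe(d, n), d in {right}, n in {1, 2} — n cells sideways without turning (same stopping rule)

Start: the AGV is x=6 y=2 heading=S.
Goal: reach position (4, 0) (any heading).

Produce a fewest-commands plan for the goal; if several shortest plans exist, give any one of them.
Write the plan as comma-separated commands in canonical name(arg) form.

strafe(right, 2), move(2)

initial: x=6 y=2 heading=S
1. strafe(right, 2) → x=4 y=2 heading=S
2. move(2) → x=4 y=0 heading=S
shorter routes all fall short; 2 is best.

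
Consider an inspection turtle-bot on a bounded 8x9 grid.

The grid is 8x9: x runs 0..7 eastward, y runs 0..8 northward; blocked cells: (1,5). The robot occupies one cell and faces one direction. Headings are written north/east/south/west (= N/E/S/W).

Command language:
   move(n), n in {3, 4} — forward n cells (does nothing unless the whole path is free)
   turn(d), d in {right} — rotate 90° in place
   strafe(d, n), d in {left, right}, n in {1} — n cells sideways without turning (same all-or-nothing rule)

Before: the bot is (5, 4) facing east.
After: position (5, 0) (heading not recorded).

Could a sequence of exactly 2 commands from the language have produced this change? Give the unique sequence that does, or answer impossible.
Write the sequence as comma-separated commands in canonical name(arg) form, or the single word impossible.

key: order matters: swapping turn(right) and move(4) lands elsewhere
start: (5, 4) facing east
t=1 turn(right) ⇒ (5, 4) facing south
t=2 move(4) ⇒ (5, 0) facing south
all 25 alternatives checked — unique.

turn(right), move(4)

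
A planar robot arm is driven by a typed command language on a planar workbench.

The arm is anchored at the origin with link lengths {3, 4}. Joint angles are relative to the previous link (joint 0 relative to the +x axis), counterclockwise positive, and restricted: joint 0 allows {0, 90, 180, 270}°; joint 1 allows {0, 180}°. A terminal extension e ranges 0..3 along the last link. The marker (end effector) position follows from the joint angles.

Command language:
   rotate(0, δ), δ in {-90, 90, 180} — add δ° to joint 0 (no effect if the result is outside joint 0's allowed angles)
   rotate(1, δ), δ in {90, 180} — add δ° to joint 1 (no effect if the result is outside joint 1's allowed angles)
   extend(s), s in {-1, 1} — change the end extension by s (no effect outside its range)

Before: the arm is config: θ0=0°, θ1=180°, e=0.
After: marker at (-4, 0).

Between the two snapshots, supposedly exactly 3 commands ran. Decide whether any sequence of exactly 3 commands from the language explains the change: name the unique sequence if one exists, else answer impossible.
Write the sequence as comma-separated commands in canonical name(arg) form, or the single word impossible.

extend(1), extend(1), extend(1)

t0: config: θ0=0°, θ1=180°, e=0
[1] after extend(1): config: θ0=0°, θ1=180°, e=1
[2] after extend(1): config: θ0=0°, θ1=180°, e=2
[3] after extend(1): config: θ0=0°, θ1=180°, e=3
no rival 3-sequence matches.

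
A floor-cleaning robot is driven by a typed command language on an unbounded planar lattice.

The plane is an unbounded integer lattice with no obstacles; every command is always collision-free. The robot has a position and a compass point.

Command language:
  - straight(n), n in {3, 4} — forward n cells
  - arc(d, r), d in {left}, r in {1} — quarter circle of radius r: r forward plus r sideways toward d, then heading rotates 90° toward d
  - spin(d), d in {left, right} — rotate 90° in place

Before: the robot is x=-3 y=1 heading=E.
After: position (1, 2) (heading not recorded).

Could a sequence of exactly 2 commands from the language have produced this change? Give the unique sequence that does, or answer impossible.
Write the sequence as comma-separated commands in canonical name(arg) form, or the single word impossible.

key: running arc(left, 1) before straight(3) would end elsewhere — order is forced
from: x=-3 y=1 heading=E
t=1 straight(3) ⇒ x=0 y=1 heading=E
t=2 arc(left, 1) ⇒ x=1 y=2 heading=N
no rival 2-sequence matches.

straight(3), arc(left, 1)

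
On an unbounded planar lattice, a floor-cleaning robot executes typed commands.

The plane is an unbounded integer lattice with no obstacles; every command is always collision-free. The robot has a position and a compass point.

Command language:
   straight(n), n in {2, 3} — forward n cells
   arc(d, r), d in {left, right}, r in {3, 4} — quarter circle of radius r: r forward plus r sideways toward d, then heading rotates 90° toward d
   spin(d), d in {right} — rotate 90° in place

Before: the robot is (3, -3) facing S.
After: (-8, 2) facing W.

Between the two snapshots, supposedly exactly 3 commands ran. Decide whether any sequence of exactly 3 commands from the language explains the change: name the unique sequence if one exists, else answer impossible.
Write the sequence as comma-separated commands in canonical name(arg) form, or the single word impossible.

key: order matters: swapping arc(right, 3) and arc(left, 4) lands elsewhere
initial: (3, -3) facing S
t=1 arc(right, 3) ⇒ (0, -6) facing W
t=2 arc(right, 4) ⇒ (-4, -2) facing N
t=3 arc(left, 4) ⇒ (-8, 2) facing W
all 343 alternatives checked — unique.

arc(right, 3), arc(right, 4), arc(left, 4)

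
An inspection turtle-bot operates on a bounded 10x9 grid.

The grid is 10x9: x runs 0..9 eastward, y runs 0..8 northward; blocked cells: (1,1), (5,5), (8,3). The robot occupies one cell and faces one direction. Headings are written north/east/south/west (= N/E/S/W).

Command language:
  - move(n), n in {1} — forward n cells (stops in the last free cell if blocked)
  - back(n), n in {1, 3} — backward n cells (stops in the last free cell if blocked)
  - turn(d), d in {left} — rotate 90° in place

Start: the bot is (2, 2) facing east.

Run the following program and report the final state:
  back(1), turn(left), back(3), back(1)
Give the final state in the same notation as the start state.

(1, 2) facing north

begin: (2, 2) facing east
[1] after back(1): (1, 2) facing east
[2] after turn(left): (1, 2) facing north
[3] after back(3): (1, 2) facing north
[4] after back(1): (1, 2) facing north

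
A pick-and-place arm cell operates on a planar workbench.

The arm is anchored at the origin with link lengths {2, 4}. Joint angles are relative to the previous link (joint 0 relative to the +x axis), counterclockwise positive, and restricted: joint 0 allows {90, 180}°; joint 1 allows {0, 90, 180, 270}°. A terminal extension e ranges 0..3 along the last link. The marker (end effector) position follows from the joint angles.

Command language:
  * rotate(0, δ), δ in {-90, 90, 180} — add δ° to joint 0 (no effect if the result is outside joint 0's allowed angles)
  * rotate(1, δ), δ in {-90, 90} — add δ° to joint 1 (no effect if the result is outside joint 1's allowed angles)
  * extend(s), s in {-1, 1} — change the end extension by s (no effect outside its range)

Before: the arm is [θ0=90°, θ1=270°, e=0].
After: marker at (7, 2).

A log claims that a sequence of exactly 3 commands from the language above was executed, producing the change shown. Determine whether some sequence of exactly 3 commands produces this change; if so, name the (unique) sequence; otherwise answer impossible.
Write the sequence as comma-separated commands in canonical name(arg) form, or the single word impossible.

extend(1), extend(1), extend(1)

begin: [θ0=90°, θ1=270°, e=0]
1. extend(1) → [θ0=90°, θ1=270°, e=1]
2. extend(1) → [θ0=90°, θ1=270°, e=2]
3. extend(1) → [θ0=90°, θ1=270°, e=3]
no rival 3-sequence matches.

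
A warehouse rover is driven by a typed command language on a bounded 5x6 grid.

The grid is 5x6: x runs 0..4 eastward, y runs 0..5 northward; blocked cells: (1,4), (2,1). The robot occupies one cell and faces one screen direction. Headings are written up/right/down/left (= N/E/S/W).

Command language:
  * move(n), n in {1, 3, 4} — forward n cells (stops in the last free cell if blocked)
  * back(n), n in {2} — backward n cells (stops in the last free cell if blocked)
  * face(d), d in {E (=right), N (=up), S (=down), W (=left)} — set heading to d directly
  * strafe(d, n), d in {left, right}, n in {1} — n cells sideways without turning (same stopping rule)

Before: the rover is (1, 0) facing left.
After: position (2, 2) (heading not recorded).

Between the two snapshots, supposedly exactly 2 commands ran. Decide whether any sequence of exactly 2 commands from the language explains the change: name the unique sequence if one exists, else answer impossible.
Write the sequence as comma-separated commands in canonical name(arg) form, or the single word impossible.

no 2-step route produces this change.

impossible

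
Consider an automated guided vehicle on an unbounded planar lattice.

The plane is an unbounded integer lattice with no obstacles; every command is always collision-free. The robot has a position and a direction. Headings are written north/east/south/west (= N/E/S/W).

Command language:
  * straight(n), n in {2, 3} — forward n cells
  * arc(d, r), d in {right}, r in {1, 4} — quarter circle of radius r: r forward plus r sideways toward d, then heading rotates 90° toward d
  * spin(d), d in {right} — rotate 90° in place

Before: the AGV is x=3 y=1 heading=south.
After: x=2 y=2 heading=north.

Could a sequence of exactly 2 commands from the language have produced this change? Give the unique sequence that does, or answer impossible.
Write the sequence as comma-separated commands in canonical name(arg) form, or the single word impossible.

spin(right), arc(right, 1)

key: position moved to (2,2) AND the heading swung to N — translation plus rotation needed
initial: x=3 y=1 heading=south
1. spin(right) → x=3 y=1 heading=west
2. arc(right, 1) → x=2 y=2 heading=north
no rival 2-sequence matches.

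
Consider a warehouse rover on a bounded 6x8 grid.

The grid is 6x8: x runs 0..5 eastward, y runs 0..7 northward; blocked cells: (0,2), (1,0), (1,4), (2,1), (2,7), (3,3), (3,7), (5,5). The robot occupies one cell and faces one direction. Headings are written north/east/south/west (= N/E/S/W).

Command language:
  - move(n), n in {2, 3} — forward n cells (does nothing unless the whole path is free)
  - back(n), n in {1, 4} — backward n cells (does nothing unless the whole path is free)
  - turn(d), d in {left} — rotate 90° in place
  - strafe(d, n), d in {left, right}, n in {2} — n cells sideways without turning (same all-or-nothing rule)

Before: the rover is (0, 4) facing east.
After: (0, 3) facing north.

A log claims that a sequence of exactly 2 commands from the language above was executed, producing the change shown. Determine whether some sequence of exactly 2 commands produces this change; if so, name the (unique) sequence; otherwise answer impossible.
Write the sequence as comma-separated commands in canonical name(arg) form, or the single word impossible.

key: cell and facing (now N) both changed — the 2 commands mix motion and turning
begin: (0, 4) facing east
step 1 (turn(left)): (0, 4) facing north
step 2 (back(1)): (0, 3) facing north
no rival 2-sequence matches.

turn(left), back(1)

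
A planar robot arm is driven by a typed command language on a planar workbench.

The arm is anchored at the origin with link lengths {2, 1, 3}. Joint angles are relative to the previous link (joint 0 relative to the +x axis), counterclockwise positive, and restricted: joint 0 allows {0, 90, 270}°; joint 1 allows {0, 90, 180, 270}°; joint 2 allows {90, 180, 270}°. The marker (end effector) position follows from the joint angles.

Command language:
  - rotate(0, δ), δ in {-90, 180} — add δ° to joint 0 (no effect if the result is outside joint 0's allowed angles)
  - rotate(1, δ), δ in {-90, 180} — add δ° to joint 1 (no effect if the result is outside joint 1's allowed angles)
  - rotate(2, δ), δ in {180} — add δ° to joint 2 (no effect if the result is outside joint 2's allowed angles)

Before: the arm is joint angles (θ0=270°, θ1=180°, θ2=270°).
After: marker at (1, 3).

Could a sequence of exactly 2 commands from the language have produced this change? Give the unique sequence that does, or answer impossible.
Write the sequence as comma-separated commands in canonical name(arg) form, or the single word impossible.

key: order matters: swapping rotate(0, 180) and rotate(0, -90) lands elsewhere
begin: joint angles (θ0=270°, θ1=180°, θ2=270°)
t=1 rotate(0, 180) ⇒ joint angles (θ0=90°, θ1=180°, θ2=270°)
t=2 rotate(0, -90) ⇒ joint angles (θ0=0°, θ1=180°, θ2=270°)
no rival 2-sequence matches.

rotate(0, 180), rotate(0, -90)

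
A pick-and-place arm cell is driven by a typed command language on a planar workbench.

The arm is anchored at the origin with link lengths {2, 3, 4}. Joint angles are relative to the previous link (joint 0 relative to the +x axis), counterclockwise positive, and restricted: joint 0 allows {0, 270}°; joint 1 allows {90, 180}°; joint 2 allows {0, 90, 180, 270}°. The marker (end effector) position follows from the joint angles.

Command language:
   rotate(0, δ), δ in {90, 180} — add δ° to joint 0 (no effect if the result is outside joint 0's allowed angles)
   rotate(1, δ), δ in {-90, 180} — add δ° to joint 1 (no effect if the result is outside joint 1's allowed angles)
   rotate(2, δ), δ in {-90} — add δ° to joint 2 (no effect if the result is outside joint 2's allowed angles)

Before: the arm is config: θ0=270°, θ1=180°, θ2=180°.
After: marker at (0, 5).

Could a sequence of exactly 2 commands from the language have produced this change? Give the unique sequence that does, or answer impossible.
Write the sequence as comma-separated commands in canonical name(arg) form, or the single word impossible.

start: config: θ0=270°, θ1=180°, θ2=180°
step 1 (rotate(2, -90)): config: θ0=270°, θ1=180°, θ2=90°
step 2 (rotate(2, -90)): config: θ0=270°, θ1=180°, θ2=0°
no rival 2-sequence matches.

rotate(2, -90), rotate(2, -90)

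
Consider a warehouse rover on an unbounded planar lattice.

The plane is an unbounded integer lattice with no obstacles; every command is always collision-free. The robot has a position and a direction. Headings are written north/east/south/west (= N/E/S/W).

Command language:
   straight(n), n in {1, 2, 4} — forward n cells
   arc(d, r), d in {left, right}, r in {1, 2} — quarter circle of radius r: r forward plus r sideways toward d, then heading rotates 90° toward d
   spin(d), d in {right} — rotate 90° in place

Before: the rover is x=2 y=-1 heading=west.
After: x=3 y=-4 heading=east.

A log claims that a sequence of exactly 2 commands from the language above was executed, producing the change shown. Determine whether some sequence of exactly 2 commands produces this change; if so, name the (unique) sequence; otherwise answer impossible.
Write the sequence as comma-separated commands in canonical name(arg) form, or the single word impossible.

key: order matters: swapping arc(left, 1) and arc(left, 2) lands elsewhere
initial: x=2 y=-1 heading=west
t=1 arc(left, 1) ⇒ x=1 y=-2 heading=south
t=2 arc(left, 2) ⇒ x=3 y=-4 heading=east
all 64 alternatives checked — unique.

arc(left, 1), arc(left, 2)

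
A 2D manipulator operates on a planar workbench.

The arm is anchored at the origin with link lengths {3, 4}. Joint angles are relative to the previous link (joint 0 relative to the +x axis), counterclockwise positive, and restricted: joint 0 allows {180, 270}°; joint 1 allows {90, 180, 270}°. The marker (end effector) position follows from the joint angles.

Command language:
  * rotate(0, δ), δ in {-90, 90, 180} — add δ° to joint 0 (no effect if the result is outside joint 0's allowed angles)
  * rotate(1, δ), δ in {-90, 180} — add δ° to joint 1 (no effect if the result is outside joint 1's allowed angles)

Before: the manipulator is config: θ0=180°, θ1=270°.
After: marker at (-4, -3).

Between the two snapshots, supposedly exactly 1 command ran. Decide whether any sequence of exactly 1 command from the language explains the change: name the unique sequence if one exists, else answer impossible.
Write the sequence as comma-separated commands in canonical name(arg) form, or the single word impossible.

rotate(0, 90)

start: config: θ0=180°, θ1=270°
t=1 rotate(0, 90) ⇒ config: θ0=270°, θ1=270°
all 5 alternatives checked — unique.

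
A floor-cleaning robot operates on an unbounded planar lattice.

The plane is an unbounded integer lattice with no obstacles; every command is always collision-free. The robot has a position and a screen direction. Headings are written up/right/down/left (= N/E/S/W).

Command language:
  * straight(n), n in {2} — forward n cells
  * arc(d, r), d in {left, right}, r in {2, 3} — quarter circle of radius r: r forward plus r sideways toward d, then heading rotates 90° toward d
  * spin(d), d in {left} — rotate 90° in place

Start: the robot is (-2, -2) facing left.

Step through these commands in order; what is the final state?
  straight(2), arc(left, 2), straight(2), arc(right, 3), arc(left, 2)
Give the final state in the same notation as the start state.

(-11, -11) facing down

t0: (-2, -2) facing left
1. straight(2) → (-4, -2) facing left
2. arc(left, 2) → (-6, -4) facing down
3. straight(2) → (-6, -6) facing down
4. arc(right, 3) → (-9, -9) facing left
5. arc(left, 2) → (-11, -11) facing down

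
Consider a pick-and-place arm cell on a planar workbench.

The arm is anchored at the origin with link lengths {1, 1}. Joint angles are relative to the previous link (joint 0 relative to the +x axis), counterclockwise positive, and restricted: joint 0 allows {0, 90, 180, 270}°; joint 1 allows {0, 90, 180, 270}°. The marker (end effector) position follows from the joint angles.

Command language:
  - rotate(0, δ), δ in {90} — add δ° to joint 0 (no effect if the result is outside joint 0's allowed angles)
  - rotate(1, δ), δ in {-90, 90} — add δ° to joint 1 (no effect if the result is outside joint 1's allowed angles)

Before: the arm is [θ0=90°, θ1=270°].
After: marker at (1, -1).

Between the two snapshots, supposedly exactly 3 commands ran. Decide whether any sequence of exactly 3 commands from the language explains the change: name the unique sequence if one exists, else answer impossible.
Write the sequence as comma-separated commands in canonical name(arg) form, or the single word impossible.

rotate(0, 90), rotate(0, 90), rotate(0, 90)

initial: [θ0=90°, θ1=270°]
t=1 rotate(0, 90) ⇒ [θ0=180°, θ1=270°]
t=2 rotate(0, 90) ⇒ [θ0=270°, θ1=270°]
t=3 rotate(0, 90) ⇒ [θ0=0°, θ1=270°]
uniquely the one of 27 3-step routes that fits.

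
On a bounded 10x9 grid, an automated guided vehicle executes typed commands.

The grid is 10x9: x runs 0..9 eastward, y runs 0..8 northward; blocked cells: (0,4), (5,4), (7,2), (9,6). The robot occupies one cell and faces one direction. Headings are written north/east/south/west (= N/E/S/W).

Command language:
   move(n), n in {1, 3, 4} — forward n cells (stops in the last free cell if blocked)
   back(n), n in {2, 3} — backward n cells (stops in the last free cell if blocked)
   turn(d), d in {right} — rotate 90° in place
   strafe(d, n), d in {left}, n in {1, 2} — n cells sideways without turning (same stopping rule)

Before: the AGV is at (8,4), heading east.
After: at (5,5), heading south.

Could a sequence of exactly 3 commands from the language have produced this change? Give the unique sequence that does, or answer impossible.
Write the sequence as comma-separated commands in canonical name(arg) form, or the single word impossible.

strafe(left, 1), back(3), turn(right)

key: cell and facing (now S) both changed — the 3 commands mix motion and turning
begin: at (8,4), heading east
t=1 strafe(left, 1) ⇒ at (8,5), heading east
t=2 back(3) ⇒ at (5,5), heading east
t=3 turn(right) ⇒ at (5,5), heading south
uniquely the one of 512 3-step routes that fits.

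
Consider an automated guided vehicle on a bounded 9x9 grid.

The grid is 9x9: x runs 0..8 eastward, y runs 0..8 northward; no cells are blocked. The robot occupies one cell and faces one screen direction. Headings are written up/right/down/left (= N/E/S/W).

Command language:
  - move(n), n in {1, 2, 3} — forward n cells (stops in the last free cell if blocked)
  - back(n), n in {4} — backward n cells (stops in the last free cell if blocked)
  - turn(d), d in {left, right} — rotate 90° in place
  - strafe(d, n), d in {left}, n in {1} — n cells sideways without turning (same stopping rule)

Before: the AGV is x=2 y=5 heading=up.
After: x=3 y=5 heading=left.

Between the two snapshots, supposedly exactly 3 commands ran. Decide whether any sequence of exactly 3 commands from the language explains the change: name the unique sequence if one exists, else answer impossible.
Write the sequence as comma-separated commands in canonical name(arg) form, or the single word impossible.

turn(left), back(4), move(3)

key: cell and facing (now W) both changed — the 3 commands mix motion and turning
begin: x=2 y=5 heading=up
[1] after turn(left): x=2 y=5 heading=left
[2] after back(4): x=6 y=5 heading=left
[3] after move(3): x=3 y=5 heading=left
all 343 alternatives checked — unique.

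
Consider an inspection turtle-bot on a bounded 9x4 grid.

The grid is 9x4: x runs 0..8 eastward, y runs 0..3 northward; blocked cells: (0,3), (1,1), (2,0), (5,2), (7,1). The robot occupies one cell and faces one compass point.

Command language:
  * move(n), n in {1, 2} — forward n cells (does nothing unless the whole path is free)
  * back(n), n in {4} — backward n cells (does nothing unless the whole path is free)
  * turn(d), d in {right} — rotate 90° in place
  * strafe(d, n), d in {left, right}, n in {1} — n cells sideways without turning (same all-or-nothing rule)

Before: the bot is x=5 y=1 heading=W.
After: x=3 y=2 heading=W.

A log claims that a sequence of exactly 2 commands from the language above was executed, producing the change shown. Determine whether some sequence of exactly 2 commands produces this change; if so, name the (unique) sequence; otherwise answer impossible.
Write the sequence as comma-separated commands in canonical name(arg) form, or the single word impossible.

move(2), strafe(right, 1)

key: heading stays W — no command in the sequence turns
start: x=5 y=1 heading=W
1. move(2) → x=3 y=1 heading=W
2. strafe(right, 1) → x=3 y=2 heading=W
uniquely the one of 36 2-step routes that fits.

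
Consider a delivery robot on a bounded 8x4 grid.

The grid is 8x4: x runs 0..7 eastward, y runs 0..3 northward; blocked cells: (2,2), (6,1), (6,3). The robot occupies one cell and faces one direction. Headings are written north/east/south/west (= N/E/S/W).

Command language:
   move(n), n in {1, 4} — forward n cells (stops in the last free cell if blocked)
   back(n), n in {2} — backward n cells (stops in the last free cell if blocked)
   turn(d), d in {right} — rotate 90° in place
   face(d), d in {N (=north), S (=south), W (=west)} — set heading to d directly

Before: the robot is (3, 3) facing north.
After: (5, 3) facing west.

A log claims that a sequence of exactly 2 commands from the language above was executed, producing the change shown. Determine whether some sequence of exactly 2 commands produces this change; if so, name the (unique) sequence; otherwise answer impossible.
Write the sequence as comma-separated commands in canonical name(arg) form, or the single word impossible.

face(W), back(2)

key: order matters: swapping face(W) and back(2) lands elsewhere
initial: (3, 3) facing north
1. face(W) → (3, 3) facing west
2. back(2) → (5, 3) facing west
no other 2-command option fits: unique.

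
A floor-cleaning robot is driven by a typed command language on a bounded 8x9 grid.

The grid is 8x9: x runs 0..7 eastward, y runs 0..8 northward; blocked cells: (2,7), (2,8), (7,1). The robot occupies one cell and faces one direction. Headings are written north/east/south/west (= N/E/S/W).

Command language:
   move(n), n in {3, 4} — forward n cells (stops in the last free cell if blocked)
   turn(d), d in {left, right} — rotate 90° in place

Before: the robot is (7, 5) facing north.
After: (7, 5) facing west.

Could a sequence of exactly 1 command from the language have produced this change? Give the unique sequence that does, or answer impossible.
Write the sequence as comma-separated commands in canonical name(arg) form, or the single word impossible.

key: parked at (7,5) the whole time — nothing moves the robot
initial: (7, 5) facing north
[1] after turn(left): (7, 5) facing west
no other 1-command option fits: unique.

turn(left)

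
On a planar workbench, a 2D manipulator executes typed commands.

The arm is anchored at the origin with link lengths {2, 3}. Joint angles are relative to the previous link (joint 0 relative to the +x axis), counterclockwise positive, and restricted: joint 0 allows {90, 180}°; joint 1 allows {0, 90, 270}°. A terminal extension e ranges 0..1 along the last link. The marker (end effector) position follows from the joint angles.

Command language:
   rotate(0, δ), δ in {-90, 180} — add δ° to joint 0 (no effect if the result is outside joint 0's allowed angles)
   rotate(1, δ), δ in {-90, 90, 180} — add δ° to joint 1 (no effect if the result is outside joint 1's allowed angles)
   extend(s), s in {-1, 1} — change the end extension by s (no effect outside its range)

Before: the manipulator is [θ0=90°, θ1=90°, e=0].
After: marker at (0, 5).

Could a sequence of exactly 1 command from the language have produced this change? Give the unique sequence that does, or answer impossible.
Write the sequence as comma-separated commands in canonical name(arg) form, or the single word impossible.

from: [θ0=90°, θ1=90°, e=0]
1. rotate(1, -90) → [θ0=90°, θ1=0°, e=0]
no rival 1-sequence matches.

rotate(1, -90)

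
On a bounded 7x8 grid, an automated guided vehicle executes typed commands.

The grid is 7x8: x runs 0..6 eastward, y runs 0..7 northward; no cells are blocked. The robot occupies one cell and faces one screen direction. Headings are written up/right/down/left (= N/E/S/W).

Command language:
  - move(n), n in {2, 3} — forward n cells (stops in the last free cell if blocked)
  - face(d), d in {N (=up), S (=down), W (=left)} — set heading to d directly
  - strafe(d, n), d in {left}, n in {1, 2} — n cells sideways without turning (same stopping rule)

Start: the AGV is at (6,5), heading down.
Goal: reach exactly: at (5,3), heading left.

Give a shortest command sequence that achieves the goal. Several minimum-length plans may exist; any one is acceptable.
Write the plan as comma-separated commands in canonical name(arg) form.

t0: at (6,5), heading down
1. move(2) → at (6,3), heading down
2. face(N) → at (6,3), heading up
3. strafe(left, 1) → at (5,3), heading up
4. face(W) → at (5,3), heading left
no 3-step plan works, so 4 is optimal.

move(2), face(N), strafe(left, 1), face(W)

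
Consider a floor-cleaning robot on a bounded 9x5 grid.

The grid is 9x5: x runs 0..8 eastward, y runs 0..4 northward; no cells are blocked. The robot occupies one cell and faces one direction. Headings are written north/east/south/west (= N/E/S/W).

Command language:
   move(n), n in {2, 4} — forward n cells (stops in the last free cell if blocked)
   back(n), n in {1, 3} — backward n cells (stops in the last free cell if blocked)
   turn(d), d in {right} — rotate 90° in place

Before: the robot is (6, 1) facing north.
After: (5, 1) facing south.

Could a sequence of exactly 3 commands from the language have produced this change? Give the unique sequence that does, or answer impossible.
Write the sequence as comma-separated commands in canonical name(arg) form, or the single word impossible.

turn(right), back(1), turn(right)

key: cell and facing (now S) both changed — the 3 commands mix motion and turning
begin: (6, 1) facing north
t=1 turn(right) ⇒ (6, 1) facing east
t=2 back(1) ⇒ (5, 1) facing east
t=3 turn(right) ⇒ (5, 1) facing south
no rival 3-sequence matches.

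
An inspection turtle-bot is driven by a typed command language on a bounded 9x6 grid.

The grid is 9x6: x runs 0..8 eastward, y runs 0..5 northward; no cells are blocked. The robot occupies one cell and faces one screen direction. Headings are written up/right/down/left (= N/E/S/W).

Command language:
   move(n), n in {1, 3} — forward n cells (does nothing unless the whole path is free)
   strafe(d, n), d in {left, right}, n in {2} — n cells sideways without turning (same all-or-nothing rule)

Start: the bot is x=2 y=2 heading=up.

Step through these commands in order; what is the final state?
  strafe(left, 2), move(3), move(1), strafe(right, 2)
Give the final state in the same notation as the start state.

start: x=2 y=2 heading=up
t=1 strafe(left, 2) ⇒ x=0 y=2 heading=up
t=2 move(3) ⇒ x=0 y=5 heading=up
t=3 move(1) ⇒ x=0 y=5 heading=up
t=4 strafe(right, 2) ⇒ x=2 y=5 heading=up

x=2 y=5 heading=up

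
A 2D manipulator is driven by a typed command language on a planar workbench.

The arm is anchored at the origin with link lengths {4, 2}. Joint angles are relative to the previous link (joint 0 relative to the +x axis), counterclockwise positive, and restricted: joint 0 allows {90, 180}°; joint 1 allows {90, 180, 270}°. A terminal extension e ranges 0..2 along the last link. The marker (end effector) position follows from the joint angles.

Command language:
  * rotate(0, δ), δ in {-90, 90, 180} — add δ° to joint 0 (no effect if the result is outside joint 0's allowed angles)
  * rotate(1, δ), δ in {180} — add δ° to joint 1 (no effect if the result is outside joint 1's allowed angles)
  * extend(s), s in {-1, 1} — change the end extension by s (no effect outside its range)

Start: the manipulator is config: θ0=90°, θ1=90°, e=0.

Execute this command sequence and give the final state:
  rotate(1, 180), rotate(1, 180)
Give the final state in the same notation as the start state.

t0: config: θ0=90°, θ1=90°, e=0
step 1 (rotate(1, 180)): config: θ0=90°, θ1=270°, e=0
step 2 (rotate(1, 180)): config: θ0=90°, θ1=90°, e=0

config: θ0=90°, θ1=90°, e=0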